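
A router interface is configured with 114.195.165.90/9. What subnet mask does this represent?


/9 means 9 network bits, 23 host bits
Binary: 11111111100000000000000000000000
Mask: 255.128.0.0


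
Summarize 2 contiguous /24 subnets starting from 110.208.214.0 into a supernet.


Original prefix: /24
Number of subnets: 2 = 2^1
New prefix = 24 - 1 = 23
Supernet: 110.208.214.0/23


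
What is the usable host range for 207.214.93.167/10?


Network: 207.192.0.0
Broadcast: 207.255.255.255
First usable = network + 1
Last usable = broadcast - 1
Range: 207.192.0.1 to 207.255.255.254


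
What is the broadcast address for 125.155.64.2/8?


Network: 125.0.0.0/8
Host bits = 24
Set all host bits to 1:
Broadcast: 125.255.255.255


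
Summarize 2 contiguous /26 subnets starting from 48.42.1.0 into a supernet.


Original prefix: /26
Number of subnets: 2 = 2^1
New prefix = 26 - 1 = 25
Supernet: 48.42.1.0/25


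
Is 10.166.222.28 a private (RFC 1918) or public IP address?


RFC 1918 private ranges:
  10.0.0.0/8 (10.0.0.0 - 10.255.255.255)
  172.16.0.0/12 (172.16.0.0 - 172.31.255.255)
  192.168.0.0/16 (192.168.0.0 - 192.168.255.255)
Private (in 10.0.0.0/8)


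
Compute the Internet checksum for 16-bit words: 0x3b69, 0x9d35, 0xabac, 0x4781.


Sum all words (with carry folding):
+ 0x3b69 = 0x3b69
+ 0x9d35 = 0xd89e
+ 0xabac = 0x844b
+ 0x4781 = 0xcbcc
One's complement: ~0xcbcc
Checksum = 0x3433


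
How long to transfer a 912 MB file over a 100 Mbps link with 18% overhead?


Effective throughput = 100 * (1 - 18/100) = 82 Mbps
File size in Mb = 912 * 8 = 7296 Mb
Time = 7296 / 82
Time = 88.9756 seconds


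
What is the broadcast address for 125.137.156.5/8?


Network: 125.0.0.0/8
Host bits = 24
Set all host bits to 1:
Broadcast: 125.255.255.255


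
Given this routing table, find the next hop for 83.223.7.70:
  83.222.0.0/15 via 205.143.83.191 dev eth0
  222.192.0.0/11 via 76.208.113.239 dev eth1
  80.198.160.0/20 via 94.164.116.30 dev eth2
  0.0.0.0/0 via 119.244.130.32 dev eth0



Longest prefix match for 83.223.7.70:
  /15 83.222.0.0: MATCH
  /11 222.192.0.0: no
  /20 80.198.160.0: no
  /0 0.0.0.0: MATCH
Selected: next-hop 205.143.83.191 via eth0 (matched /15)


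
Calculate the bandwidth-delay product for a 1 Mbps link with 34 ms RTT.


BDP = bandwidth * RTT
= 1 Mbps * 34 ms
= 1 * 1e6 * 34 / 1000 bits
= 34000 bits
= 4250 bytes
= 4.1504 KB
BDP = 34000 bits (4250 bytes)


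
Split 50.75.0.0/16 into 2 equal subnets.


New prefix = 16 + 1 = 17
Each subnet has 32768 addresses
  50.75.0.0/17
  50.75.128.0/17
Subnets: 50.75.0.0/17, 50.75.128.0/17


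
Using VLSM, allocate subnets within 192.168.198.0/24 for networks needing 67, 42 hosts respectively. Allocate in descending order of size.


67 hosts -> /25 (126 usable): 192.168.198.0/25
42 hosts -> /26 (62 usable): 192.168.198.128/26
Allocation: 192.168.198.0/25 (67 hosts, 126 usable); 192.168.198.128/26 (42 hosts, 62 usable)


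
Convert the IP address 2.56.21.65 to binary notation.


2 = 00000010
56 = 00111000
21 = 00010101
65 = 01000001
Binary: 00000010.00111000.00010101.01000001


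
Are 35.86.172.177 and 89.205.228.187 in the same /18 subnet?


Mask: 255.255.192.0
35.86.172.177 AND mask = 35.86.128.0
89.205.228.187 AND mask = 89.205.192.0
No, different subnets (35.86.128.0 vs 89.205.192.0)


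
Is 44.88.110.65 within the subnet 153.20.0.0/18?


Subnet network: 153.20.0.0
Test IP AND mask: 44.88.64.0
No, 44.88.110.65 is not in 153.20.0.0/18


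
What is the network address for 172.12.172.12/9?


IP:   10101100.00001100.10101100.00001100
Mask: 11111111.10000000.00000000.00000000
AND operation:
Net:  10101100.00000000.00000000.00000000
Network: 172.0.0.0/9


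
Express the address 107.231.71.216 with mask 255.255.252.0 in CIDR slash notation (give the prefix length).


Binary: 11111111.11111111.11111100.00000000
Count leading 1s
Prefix: /22


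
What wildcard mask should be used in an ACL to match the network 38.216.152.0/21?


Subnet mask: 255.255.248.0
Wildcard = 255.255.255.255 - subnet mask
255 - 255 = 0
255 - 255 = 0
255 - 248 = 7
255 - 0 = 255
Wildcard: 0.0.7.255


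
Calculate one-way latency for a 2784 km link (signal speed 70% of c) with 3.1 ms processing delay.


Speed = 0.7 * 3e5 km/s = 210000 km/s
Propagation delay = 2784 / 210000 = 0.0133 s = 13.2571 ms
Processing delay = 3.1 ms
Total one-way latency = 16.3571 ms


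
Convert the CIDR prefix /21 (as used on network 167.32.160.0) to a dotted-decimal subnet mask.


/21 means 21 network bits, 11 host bits
Binary: 11111111111111111111100000000000
Mask: 255.255.248.0


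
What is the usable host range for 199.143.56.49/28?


Network: 199.143.56.48
Broadcast: 199.143.56.63
First usable = network + 1
Last usable = broadcast - 1
Range: 199.143.56.49 to 199.143.56.62


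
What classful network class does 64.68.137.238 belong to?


First octet: 64
Binary: 01000000
0xxxxxxx -> Class A (1-126)
Class A, default mask 255.0.0.0 (/8)


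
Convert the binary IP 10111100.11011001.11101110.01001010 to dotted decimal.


10111100 = 188
11011001 = 217
11101110 = 238
01001010 = 74
IP: 188.217.238.74


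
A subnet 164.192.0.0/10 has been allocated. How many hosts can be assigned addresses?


Host bits = 32 - 10 = 22
Total addresses = 2^22 = 4194304
Usable = total - 2 (network and broadcast)
Usable hosts: 4194302


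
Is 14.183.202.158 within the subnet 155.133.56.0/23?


Subnet network: 155.133.56.0
Test IP AND mask: 14.183.202.0
No, 14.183.202.158 is not in 155.133.56.0/23


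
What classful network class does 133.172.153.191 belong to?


First octet: 133
Binary: 10000101
10xxxxxx -> Class B (128-191)
Class B, default mask 255.255.0.0 (/16)


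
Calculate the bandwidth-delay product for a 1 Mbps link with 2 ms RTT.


BDP = bandwidth * RTT
= 1 Mbps * 2 ms
= 1 * 1e6 * 2 / 1000 bits
= 2000 bits
= 250 bytes
BDP = 2000 bits (250 bytes)


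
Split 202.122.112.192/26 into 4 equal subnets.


New prefix = 26 + 2 = 28
Each subnet has 16 addresses
  202.122.112.192/28
  202.122.112.208/28
  202.122.112.224/28
  202.122.112.240/28
Subnets: 202.122.112.192/28, 202.122.112.208/28, 202.122.112.224/28, 202.122.112.240/28


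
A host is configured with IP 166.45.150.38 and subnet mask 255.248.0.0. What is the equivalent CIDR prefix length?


Binary: 11111111.11111000.00000000.00000000
Count leading 1s
Prefix: /13


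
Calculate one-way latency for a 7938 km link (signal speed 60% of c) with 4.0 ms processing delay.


Speed = 0.6 * 3e5 km/s = 180000 km/s
Propagation delay = 7938 / 180000 = 0.0441 s = 44.1 ms
Processing delay = 4.0 ms
Total one-way latency = 48.1 ms


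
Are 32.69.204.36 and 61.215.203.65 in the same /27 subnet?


Mask: 255.255.255.224
32.69.204.36 AND mask = 32.69.204.32
61.215.203.65 AND mask = 61.215.203.64
No, different subnets (32.69.204.32 vs 61.215.203.64)


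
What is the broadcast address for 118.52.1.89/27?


Network: 118.52.1.64/27
Host bits = 5
Set all host bits to 1:
Broadcast: 118.52.1.95


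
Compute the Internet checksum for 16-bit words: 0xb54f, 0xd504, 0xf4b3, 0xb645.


Sum all words (with carry folding):
+ 0xb54f = 0xb54f
+ 0xd504 = 0x8a54
+ 0xf4b3 = 0x7f08
+ 0xb645 = 0x354e
One's complement: ~0x354e
Checksum = 0xcab1


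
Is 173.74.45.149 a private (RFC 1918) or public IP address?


RFC 1918 private ranges:
  10.0.0.0/8 (10.0.0.0 - 10.255.255.255)
  172.16.0.0/12 (172.16.0.0 - 172.31.255.255)
  192.168.0.0/16 (192.168.0.0 - 192.168.255.255)
Public (not in any RFC 1918 range)


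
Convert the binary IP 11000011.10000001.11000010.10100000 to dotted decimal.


11000011 = 195
10000001 = 129
11000010 = 194
10100000 = 160
IP: 195.129.194.160


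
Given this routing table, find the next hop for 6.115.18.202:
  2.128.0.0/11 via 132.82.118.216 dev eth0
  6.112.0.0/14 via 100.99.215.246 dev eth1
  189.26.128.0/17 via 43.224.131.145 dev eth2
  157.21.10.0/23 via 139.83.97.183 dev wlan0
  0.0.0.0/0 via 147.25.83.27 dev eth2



Longest prefix match for 6.115.18.202:
  /11 2.128.0.0: no
  /14 6.112.0.0: MATCH
  /17 189.26.128.0: no
  /23 157.21.10.0: no
  /0 0.0.0.0: MATCH
Selected: next-hop 100.99.215.246 via eth1 (matched /14)


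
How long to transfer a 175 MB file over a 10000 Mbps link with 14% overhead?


Effective throughput = 10000 * (1 - 14/100) = 8600 Mbps
File size in Mb = 175 * 8 = 1400 Mb
Time = 1400 / 8600
Time = 0.1628 seconds


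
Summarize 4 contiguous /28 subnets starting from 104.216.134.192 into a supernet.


Original prefix: /28
Number of subnets: 4 = 2^2
New prefix = 28 - 2 = 26
Supernet: 104.216.134.192/26


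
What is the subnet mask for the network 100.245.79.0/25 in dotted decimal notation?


/25 means 25 network bits, 7 host bits
Binary: 11111111111111111111111110000000
Mask: 255.255.255.128


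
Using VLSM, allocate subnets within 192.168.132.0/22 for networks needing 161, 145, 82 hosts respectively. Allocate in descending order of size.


161 hosts -> /24 (254 usable): 192.168.132.0/24
145 hosts -> /24 (254 usable): 192.168.133.0/24
82 hosts -> /25 (126 usable): 192.168.134.0/25
Allocation: 192.168.132.0/24 (161 hosts, 254 usable); 192.168.133.0/24 (145 hosts, 254 usable); 192.168.134.0/25 (82 hosts, 126 usable)


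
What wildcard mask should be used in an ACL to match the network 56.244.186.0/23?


Subnet mask: 255.255.254.0
Wildcard = 255.255.255.255 - subnet mask
255 - 255 = 0
255 - 255 = 0
255 - 254 = 1
255 - 0 = 255
Wildcard: 0.0.1.255


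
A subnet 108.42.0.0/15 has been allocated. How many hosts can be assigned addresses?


Host bits = 32 - 15 = 17
Total addresses = 2^17 = 131072
Usable = total - 2 (network and broadcast)
Usable hosts: 131070


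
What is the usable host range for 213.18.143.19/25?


Network: 213.18.143.0
Broadcast: 213.18.143.127
First usable = network + 1
Last usable = broadcast - 1
Range: 213.18.143.1 to 213.18.143.126


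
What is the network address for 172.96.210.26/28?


IP:   10101100.01100000.11010010.00011010
Mask: 11111111.11111111.11111111.11110000
AND operation:
Net:  10101100.01100000.11010010.00010000
Network: 172.96.210.16/28


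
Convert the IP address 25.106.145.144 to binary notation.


25 = 00011001
106 = 01101010
145 = 10010001
144 = 10010000
Binary: 00011001.01101010.10010001.10010000


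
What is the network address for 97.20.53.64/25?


IP:   01100001.00010100.00110101.01000000
Mask: 11111111.11111111.11111111.10000000
AND operation:
Net:  01100001.00010100.00110101.00000000
Network: 97.20.53.0/25


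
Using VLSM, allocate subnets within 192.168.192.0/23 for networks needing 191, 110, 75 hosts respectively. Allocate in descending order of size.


191 hosts -> /24 (254 usable): 192.168.192.0/24
110 hosts -> /25 (126 usable): 192.168.193.0/25
75 hosts -> /25 (126 usable): 192.168.193.128/25
Allocation: 192.168.192.0/24 (191 hosts, 254 usable); 192.168.193.0/25 (110 hosts, 126 usable); 192.168.193.128/25 (75 hosts, 126 usable)


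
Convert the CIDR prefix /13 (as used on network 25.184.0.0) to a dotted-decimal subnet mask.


/13 means 13 network bits, 19 host bits
Binary: 11111111111110000000000000000000
Mask: 255.248.0.0


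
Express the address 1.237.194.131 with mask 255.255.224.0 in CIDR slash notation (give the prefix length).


Binary: 11111111.11111111.11100000.00000000
Count leading 1s
Prefix: /19


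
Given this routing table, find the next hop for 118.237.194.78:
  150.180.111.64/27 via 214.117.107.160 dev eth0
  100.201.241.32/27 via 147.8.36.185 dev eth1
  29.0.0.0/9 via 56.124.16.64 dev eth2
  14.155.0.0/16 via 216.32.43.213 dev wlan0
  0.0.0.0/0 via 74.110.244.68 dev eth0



Longest prefix match for 118.237.194.78:
  /27 150.180.111.64: no
  /27 100.201.241.32: no
  /9 29.0.0.0: no
  /16 14.155.0.0: no
  /0 0.0.0.0: MATCH
Selected: next-hop 74.110.244.68 via eth0 (matched /0)


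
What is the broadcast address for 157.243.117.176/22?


Network: 157.243.116.0/22
Host bits = 10
Set all host bits to 1:
Broadcast: 157.243.119.255


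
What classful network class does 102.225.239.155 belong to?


First octet: 102
Binary: 01100110
0xxxxxxx -> Class A (1-126)
Class A, default mask 255.0.0.0 (/8)


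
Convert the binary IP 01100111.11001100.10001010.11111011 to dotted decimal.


01100111 = 103
11001100 = 204
10001010 = 138
11111011 = 251
IP: 103.204.138.251


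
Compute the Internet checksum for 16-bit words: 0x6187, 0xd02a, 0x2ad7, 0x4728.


Sum all words (with carry folding):
+ 0x6187 = 0x6187
+ 0xd02a = 0x31b2
+ 0x2ad7 = 0x5c89
+ 0x4728 = 0xa3b1
One's complement: ~0xa3b1
Checksum = 0x5c4e


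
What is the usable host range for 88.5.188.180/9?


Network: 88.0.0.0
Broadcast: 88.127.255.255
First usable = network + 1
Last usable = broadcast - 1
Range: 88.0.0.1 to 88.127.255.254


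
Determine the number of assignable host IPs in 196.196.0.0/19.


Host bits = 32 - 19 = 13
Total addresses = 2^13 = 8192
Usable = total - 2 (network and broadcast)
Usable hosts: 8190


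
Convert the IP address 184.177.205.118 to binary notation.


184 = 10111000
177 = 10110001
205 = 11001101
118 = 01110110
Binary: 10111000.10110001.11001101.01110110


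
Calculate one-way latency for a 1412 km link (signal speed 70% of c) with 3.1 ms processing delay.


Speed = 0.7 * 3e5 km/s = 210000 km/s
Propagation delay = 1412 / 210000 = 0.0067 s = 6.7238 ms
Processing delay = 3.1 ms
Total one-way latency = 9.8238 ms


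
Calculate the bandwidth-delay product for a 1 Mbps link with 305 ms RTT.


BDP = bandwidth * RTT
= 1 Mbps * 305 ms
= 1 * 1e6 * 305 / 1000 bits
= 305000 bits
= 38125 bytes
= 37.2314 KB
BDP = 305000 bits (38125 bytes)


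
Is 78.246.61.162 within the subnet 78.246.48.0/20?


Subnet network: 78.246.48.0
Test IP AND mask: 78.246.48.0
Yes, 78.246.61.162 is in 78.246.48.0/20


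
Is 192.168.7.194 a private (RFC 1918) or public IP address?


RFC 1918 private ranges:
  10.0.0.0/8 (10.0.0.0 - 10.255.255.255)
  172.16.0.0/12 (172.16.0.0 - 172.31.255.255)
  192.168.0.0/16 (192.168.0.0 - 192.168.255.255)
Private (in 192.168.0.0/16)


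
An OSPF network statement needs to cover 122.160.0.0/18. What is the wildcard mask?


Subnet mask: 255.255.192.0
Wildcard = 255.255.255.255 - subnet mask
255 - 255 = 0
255 - 255 = 0
255 - 192 = 63
255 - 0 = 255
Wildcard: 0.0.63.255


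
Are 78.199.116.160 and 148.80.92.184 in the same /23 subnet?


Mask: 255.255.254.0
78.199.116.160 AND mask = 78.199.116.0
148.80.92.184 AND mask = 148.80.92.0
No, different subnets (78.199.116.0 vs 148.80.92.0)


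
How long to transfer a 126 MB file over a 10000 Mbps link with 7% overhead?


Effective throughput = 10000 * (1 - 7/100) = 9300 Mbps
File size in Mb = 126 * 8 = 1008 Mb
Time = 1008 / 9300
Time = 0.1084 seconds


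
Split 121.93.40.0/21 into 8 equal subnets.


New prefix = 21 + 3 = 24
Each subnet has 256 addresses
  121.93.40.0/24
  121.93.41.0/24
  121.93.42.0/24
  121.93.43.0/24
  121.93.44.0/24
  121.93.45.0/24
  121.93.46.0/24
  121.93.47.0/24
Subnets: 121.93.40.0/24, 121.93.41.0/24, 121.93.42.0/24, 121.93.43.0/24, 121.93.44.0/24, 121.93.45.0/24, 121.93.46.0/24, 121.93.47.0/24


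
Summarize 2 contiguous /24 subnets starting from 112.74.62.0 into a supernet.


Original prefix: /24
Number of subnets: 2 = 2^1
New prefix = 24 - 1 = 23
Supernet: 112.74.62.0/23


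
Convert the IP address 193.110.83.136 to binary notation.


193 = 11000001
110 = 01101110
83 = 01010011
136 = 10001000
Binary: 11000001.01101110.01010011.10001000


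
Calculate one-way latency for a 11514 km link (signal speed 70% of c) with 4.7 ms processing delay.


Speed = 0.7 * 3e5 km/s = 210000 km/s
Propagation delay = 11514 / 210000 = 0.0548 s = 54.8286 ms
Processing delay = 4.7 ms
Total one-way latency = 59.5286 ms


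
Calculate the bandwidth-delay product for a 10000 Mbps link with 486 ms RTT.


BDP = bandwidth * RTT
= 10000 Mbps * 486 ms
= 10000 * 1e6 * 486 / 1000 bits
= 4860000000 bits
= 607500000 bytes
= 593261.7188 KB
BDP = 4860000000 bits (607500000 bytes)


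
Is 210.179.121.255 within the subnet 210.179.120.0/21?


Subnet network: 210.179.120.0
Test IP AND mask: 210.179.120.0
Yes, 210.179.121.255 is in 210.179.120.0/21


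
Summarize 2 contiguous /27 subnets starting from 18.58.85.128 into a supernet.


Original prefix: /27
Number of subnets: 2 = 2^1
New prefix = 27 - 1 = 26
Supernet: 18.58.85.128/26


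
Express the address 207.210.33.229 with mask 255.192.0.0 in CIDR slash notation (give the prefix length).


Binary: 11111111.11000000.00000000.00000000
Count leading 1s
Prefix: /10


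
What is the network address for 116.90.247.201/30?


IP:   01110100.01011010.11110111.11001001
Mask: 11111111.11111111.11111111.11111100
AND operation:
Net:  01110100.01011010.11110111.11001000
Network: 116.90.247.200/30


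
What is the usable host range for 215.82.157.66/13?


Network: 215.80.0.0
Broadcast: 215.87.255.255
First usable = network + 1
Last usable = broadcast - 1
Range: 215.80.0.1 to 215.87.255.254


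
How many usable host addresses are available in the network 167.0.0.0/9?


Host bits = 32 - 9 = 23
Total addresses = 2^23 = 8388608
Usable = total - 2 (network and broadcast)
Usable hosts: 8388606


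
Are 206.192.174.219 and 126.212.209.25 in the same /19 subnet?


Mask: 255.255.224.0
206.192.174.219 AND mask = 206.192.160.0
126.212.209.25 AND mask = 126.212.192.0
No, different subnets (206.192.160.0 vs 126.212.192.0)


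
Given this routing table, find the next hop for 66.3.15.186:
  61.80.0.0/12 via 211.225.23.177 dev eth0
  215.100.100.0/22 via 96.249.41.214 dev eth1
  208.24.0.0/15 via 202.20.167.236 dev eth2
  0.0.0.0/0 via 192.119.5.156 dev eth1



Longest prefix match for 66.3.15.186:
  /12 61.80.0.0: no
  /22 215.100.100.0: no
  /15 208.24.0.0: no
  /0 0.0.0.0: MATCH
Selected: next-hop 192.119.5.156 via eth1 (matched /0)


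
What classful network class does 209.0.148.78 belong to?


First octet: 209
Binary: 11010001
110xxxxx -> Class C (192-223)
Class C, default mask 255.255.255.0 (/24)


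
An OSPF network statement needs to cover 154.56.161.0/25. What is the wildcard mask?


Subnet mask: 255.255.255.128
Wildcard = 255.255.255.255 - subnet mask
255 - 255 = 0
255 - 255 = 0
255 - 255 = 0
255 - 128 = 127
Wildcard: 0.0.0.127


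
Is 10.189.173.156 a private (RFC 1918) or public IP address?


RFC 1918 private ranges:
  10.0.0.0/8 (10.0.0.0 - 10.255.255.255)
  172.16.0.0/12 (172.16.0.0 - 172.31.255.255)
  192.168.0.0/16 (192.168.0.0 - 192.168.255.255)
Private (in 10.0.0.0/8)


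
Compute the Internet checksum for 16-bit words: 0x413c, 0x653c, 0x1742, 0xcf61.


Sum all words (with carry folding):
+ 0x413c = 0x413c
+ 0x653c = 0xa678
+ 0x1742 = 0xbdba
+ 0xcf61 = 0x8d1c
One's complement: ~0x8d1c
Checksum = 0x72e3


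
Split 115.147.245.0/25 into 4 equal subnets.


New prefix = 25 + 2 = 27
Each subnet has 32 addresses
  115.147.245.0/27
  115.147.245.32/27
  115.147.245.64/27
  115.147.245.96/27
Subnets: 115.147.245.0/27, 115.147.245.32/27, 115.147.245.64/27, 115.147.245.96/27


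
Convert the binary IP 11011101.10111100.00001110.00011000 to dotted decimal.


11011101 = 221
10111100 = 188
00001110 = 14
00011000 = 24
IP: 221.188.14.24


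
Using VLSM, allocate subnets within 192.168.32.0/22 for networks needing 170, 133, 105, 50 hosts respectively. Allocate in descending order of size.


170 hosts -> /24 (254 usable): 192.168.32.0/24
133 hosts -> /24 (254 usable): 192.168.33.0/24
105 hosts -> /25 (126 usable): 192.168.34.0/25
50 hosts -> /26 (62 usable): 192.168.34.128/26
Allocation: 192.168.32.0/24 (170 hosts, 254 usable); 192.168.33.0/24 (133 hosts, 254 usable); 192.168.34.0/25 (105 hosts, 126 usable); 192.168.34.128/26 (50 hosts, 62 usable)


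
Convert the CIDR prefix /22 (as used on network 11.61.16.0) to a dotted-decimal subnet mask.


/22 means 22 network bits, 10 host bits
Binary: 11111111111111111111110000000000
Mask: 255.255.252.0


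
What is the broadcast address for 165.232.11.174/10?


Network: 165.192.0.0/10
Host bits = 22
Set all host bits to 1:
Broadcast: 165.255.255.255


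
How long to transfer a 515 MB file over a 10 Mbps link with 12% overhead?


Effective throughput = 10 * (1 - 12/100) = 8.8 Mbps
File size in Mb = 515 * 8 = 4120 Mb
Time = 4120 / 8.8
Time = 468.1818 seconds


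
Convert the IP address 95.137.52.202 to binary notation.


95 = 01011111
137 = 10001001
52 = 00110100
202 = 11001010
Binary: 01011111.10001001.00110100.11001010


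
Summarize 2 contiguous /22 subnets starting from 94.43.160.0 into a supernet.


Original prefix: /22
Number of subnets: 2 = 2^1
New prefix = 22 - 1 = 21
Supernet: 94.43.160.0/21


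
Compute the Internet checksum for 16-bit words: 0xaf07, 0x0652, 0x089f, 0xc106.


Sum all words (with carry folding):
+ 0xaf07 = 0xaf07
+ 0x0652 = 0xb559
+ 0x089f = 0xbdf8
+ 0xc106 = 0x7eff
One's complement: ~0x7eff
Checksum = 0x8100


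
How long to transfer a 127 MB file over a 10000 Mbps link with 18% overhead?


Effective throughput = 10000 * (1 - 18/100) = 8200 Mbps
File size in Mb = 127 * 8 = 1016 Mb
Time = 1016 / 8200
Time = 0.1239 seconds


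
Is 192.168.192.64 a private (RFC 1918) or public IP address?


RFC 1918 private ranges:
  10.0.0.0/8 (10.0.0.0 - 10.255.255.255)
  172.16.0.0/12 (172.16.0.0 - 172.31.255.255)
  192.168.0.0/16 (192.168.0.0 - 192.168.255.255)
Private (in 192.168.0.0/16)


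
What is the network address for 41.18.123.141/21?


IP:   00101001.00010010.01111011.10001101
Mask: 11111111.11111111.11111000.00000000
AND operation:
Net:  00101001.00010010.01111000.00000000
Network: 41.18.120.0/21


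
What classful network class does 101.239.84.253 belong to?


First octet: 101
Binary: 01100101
0xxxxxxx -> Class A (1-126)
Class A, default mask 255.0.0.0 (/8)


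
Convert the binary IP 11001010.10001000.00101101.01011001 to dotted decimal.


11001010 = 202
10001000 = 136
00101101 = 45
01011001 = 89
IP: 202.136.45.89


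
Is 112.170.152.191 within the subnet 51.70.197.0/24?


Subnet network: 51.70.197.0
Test IP AND mask: 112.170.152.0
No, 112.170.152.191 is not in 51.70.197.0/24


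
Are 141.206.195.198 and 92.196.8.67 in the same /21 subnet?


Mask: 255.255.248.0
141.206.195.198 AND mask = 141.206.192.0
92.196.8.67 AND mask = 92.196.8.0
No, different subnets (141.206.192.0 vs 92.196.8.0)


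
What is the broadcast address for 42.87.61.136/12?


Network: 42.80.0.0/12
Host bits = 20
Set all host bits to 1:
Broadcast: 42.95.255.255


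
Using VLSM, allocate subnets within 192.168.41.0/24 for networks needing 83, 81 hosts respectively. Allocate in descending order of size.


83 hosts -> /25 (126 usable): 192.168.41.0/25
81 hosts -> /25 (126 usable): 192.168.41.128/25
Allocation: 192.168.41.0/25 (83 hosts, 126 usable); 192.168.41.128/25 (81 hosts, 126 usable)


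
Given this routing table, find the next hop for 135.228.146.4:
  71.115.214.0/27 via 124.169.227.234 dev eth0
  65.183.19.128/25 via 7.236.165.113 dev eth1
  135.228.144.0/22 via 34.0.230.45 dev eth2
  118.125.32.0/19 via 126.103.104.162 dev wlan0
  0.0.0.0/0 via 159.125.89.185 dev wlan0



Longest prefix match for 135.228.146.4:
  /27 71.115.214.0: no
  /25 65.183.19.128: no
  /22 135.228.144.0: MATCH
  /19 118.125.32.0: no
  /0 0.0.0.0: MATCH
Selected: next-hop 34.0.230.45 via eth2 (matched /22)


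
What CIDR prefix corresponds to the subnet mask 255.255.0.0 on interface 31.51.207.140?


Binary: 11111111.11111111.00000000.00000000
Count leading 1s
Prefix: /16


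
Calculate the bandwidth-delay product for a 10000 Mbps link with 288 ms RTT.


BDP = bandwidth * RTT
= 10000 Mbps * 288 ms
= 10000 * 1e6 * 288 / 1000 bits
= 2880000000 bits
= 360000000 bytes
= 351562.5 KB
BDP = 2880000000 bits (360000000 bytes)


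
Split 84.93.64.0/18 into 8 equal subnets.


New prefix = 18 + 3 = 21
Each subnet has 2048 addresses
  84.93.64.0/21
  84.93.72.0/21
  84.93.80.0/21
  84.93.88.0/21
  84.93.96.0/21
  84.93.104.0/21
  84.93.112.0/21
  84.93.120.0/21
Subnets: 84.93.64.0/21, 84.93.72.0/21, 84.93.80.0/21, 84.93.88.0/21, 84.93.96.0/21, 84.93.104.0/21, 84.93.112.0/21, 84.93.120.0/21


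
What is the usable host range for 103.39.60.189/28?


Network: 103.39.60.176
Broadcast: 103.39.60.191
First usable = network + 1
Last usable = broadcast - 1
Range: 103.39.60.177 to 103.39.60.190


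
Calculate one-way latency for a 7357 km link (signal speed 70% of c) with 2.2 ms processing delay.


Speed = 0.7 * 3e5 km/s = 210000 km/s
Propagation delay = 7357 / 210000 = 0.035 s = 35.0333 ms
Processing delay = 2.2 ms
Total one-way latency = 37.2333 ms


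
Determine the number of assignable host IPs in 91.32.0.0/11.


Host bits = 32 - 11 = 21
Total addresses = 2^21 = 2097152
Usable = total - 2 (network and broadcast)
Usable hosts: 2097150


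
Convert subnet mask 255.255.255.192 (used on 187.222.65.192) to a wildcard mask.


Subnet mask: 255.255.255.192
Wildcard = 255.255.255.255 - subnet mask
255 - 255 = 0
255 - 255 = 0
255 - 255 = 0
255 - 192 = 63
Wildcard: 0.0.0.63


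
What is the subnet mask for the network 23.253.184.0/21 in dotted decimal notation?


/21 means 21 network bits, 11 host bits
Binary: 11111111111111111111100000000000
Mask: 255.255.248.0


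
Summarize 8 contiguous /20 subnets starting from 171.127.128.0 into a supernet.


Original prefix: /20
Number of subnets: 8 = 2^3
New prefix = 20 - 3 = 17
Supernet: 171.127.128.0/17


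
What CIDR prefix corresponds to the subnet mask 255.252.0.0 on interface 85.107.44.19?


Binary: 11111111.11111100.00000000.00000000
Count leading 1s
Prefix: /14


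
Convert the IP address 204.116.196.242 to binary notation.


204 = 11001100
116 = 01110100
196 = 11000100
242 = 11110010
Binary: 11001100.01110100.11000100.11110010


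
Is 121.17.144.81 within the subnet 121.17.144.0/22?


Subnet network: 121.17.144.0
Test IP AND mask: 121.17.144.0
Yes, 121.17.144.81 is in 121.17.144.0/22


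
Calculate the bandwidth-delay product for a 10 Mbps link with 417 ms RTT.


BDP = bandwidth * RTT
= 10 Mbps * 417 ms
= 10 * 1e6 * 417 / 1000 bits
= 4170000 bits
= 521250 bytes
= 509.0332 KB
BDP = 4170000 bits (521250 bytes)


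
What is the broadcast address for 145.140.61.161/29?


Network: 145.140.61.160/29
Host bits = 3
Set all host bits to 1:
Broadcast: 145.140.61.167


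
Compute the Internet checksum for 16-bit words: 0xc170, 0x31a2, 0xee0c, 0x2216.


Sum all words (with carry folding):
+ 0xc170 = 0xc170
+ 0x31a2 = 0xf312
+ 0xee0c = 0xe11f
+ 0x2216 = 0x0336
One's complement: ~0x0336
Checksum = 0xfcc9


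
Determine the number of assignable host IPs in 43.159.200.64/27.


Host bits = 32 - 27 = 5
Total addresses = 2^5 = 32
Usable = total - 2 (network and broadcast)
Usable hosts: 30


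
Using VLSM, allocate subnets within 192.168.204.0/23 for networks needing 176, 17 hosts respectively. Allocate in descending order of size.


176 hosts -> /24 (254 usable): 192.168.204.0/24
17 hosts -> /27 (30 usable): 192.168.205.0/27
Allocation: 192.168.204.0/24 (176 hosts, 254 usable); 192.168.205.0/27 (17 hosts, 30 usable)


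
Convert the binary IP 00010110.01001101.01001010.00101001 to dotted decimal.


00010110 = 22
01001101 = 77
01001010 = 74
00101001 = 41
IP: 22.77.74.41


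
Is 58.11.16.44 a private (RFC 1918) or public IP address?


RFC 1918 private ranges:
  10.0.0.0/8 (10.0.0.0 - 10.255.255.255)
  172.16.0.0/12 (172.16.0.0 - 172.31.255.255)
  192.168.0.0/16 (192.168.0.0 - 192.168.255.255)
Public (not in any RFC 1918 range)


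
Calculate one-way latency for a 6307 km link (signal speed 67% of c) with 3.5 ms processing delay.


Speed = 0.67 * 3e5 km/s = 201000 km/s
Propagation delay = 6307 / 201000 = 0.0314 s = 31.3781 ms
Processing delay = 3.5 ms
Total one-way latency = 34.8781 ms


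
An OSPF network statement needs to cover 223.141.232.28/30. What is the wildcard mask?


Subnet mask: 255.255.255.252
Wildcard = 255.255.255.255 - subnet mask
255 - 255 = 0
255 - 255 = 0
255 - 255 = 0
255 - 252 = 3
Wildcard: 0.0.0.3


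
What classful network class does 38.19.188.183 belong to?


First octet: 38
Binary: 00100110
0xxxxxxx -> Class A (1-126)
Class A, default mask 255.0.0.0 (/8)


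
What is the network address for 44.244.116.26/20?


IP:   00101100.11110100.01110100.00011010
Mask: 11111111.11111111.11110000.00000000
AND operation:
Net:  00101100.11110100.01110000.00000000
Network: 44.244.112.0/20


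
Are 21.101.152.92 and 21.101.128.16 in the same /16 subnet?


Mask: 255.255.0.0
21.101.152.92 AND mask = 21.101.0.0
21.101.128.16 AND mask = 21.101.0.0
Yes, same subnet (21.101.0.0)


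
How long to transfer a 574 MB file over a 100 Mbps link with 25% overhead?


Effective throughput = 100 * (1 - 25/100) = 75 Mbps
File size in Mb = 574 * 8 = 4592 Mb
Time = 4592 / 75
Time = 61.2267 seconds


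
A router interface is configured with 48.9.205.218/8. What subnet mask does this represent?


/8 means 8 network bits, 24 host bits
Binary: 11111111000000000000000000000000
Mask: 255.0.0.0


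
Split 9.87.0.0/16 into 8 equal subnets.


New prefix = 16 + 3 = 19
Each subnet has 8192 addresses
  9.87.0.0/19
  9.87.32.0/19
  9.87.64.0/19
  9.87.96.0/19
  9.87.128.0/19
  9.87.160.0/19
  9.87.192.0/19
  9.87.224.0/19
Subnets: 9.87.0.0/19, 9.87.32.0/19, 9.87.64.0/19, 9.87.96.0/19, 9.87.128.0/19, 9.87.160.0/19, 9.87.192.0/19, 9.87.224.0/19


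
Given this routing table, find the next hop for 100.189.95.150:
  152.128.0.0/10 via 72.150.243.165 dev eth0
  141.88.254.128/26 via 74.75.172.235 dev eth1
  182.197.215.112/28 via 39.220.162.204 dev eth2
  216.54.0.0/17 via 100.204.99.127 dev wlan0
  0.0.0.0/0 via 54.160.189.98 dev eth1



Longest prefix match for 100.189.95.150:
  /10 152.128.0.0: no
  /26 141.88.254.128: no
  /28 182.197.215.112: no
  /17 216.54.0.0: no
  /0 0.0.0.0: MATCH
Selected: next-hop 54.160.189.98 via eth1 (matched /0)


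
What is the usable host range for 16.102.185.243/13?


Network: 16.96.0.0
Broadcast: 16.103.255.255
First usable = network + 1
Last usable = broadcast - 1
Range: 16.96.0.1 to 16.103.255.254


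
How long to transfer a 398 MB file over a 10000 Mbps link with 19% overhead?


Effective throughput = 10000 * (1 - 19/100) = 8100.0 Mbps
File size in Mb = 398 * 8 = 3184 Mb
Time = 3184 / 8100.0
Time = 0.3931 seconds


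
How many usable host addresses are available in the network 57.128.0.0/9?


Host bits = 32 - 9 = 23
Total addresses = 2^23 = 8388608
Usable = total - 2 (network and broadcast)
Usable hosts: 8388606


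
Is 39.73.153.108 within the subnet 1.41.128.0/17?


Subnet network: 1.41.128.0
Test IP AND mask: 39.73.128.0
No, 39.73.153.108 is not in 1.41.128.0/17


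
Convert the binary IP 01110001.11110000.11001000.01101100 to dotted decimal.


01110001 = 113
11110000 = 240
11001000 = 200
01101100 = 108
IP: 113.240.200.108


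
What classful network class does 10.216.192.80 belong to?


First octet: 10
Binary: 00001010
0xxxxxxx -> Class A (1-126)
Class A, default mask 255.0.0.0 (/8)


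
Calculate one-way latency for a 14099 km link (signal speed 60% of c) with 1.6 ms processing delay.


Speed = 0.6 * 3e5 km/s = 180000 km/s
Propagation delay = 14099 / 180000 = 0.0783 s = 78.3278 ms
Processing delay = 1.6 ms
Total one-way latency = 79.9278 ms


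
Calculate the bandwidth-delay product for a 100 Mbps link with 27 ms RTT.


BDP = bandwidth * RTT
= 100 Mbps * 27 ms
= 100 * 1e6 * 27 / 1000 bits
= 2700000 bits
= 337500 bytes
= 329.5898 KB
BDP = 2700000 bits (337500 bytes)


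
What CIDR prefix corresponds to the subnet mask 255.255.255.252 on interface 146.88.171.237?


Binary: 11111111.11111111.11111111.11111100
Count leading 1s
Prefix: /30


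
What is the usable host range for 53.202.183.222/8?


Network: 53.0.0.0
Broadcast: 53.255.255.255
First usable = network + 1
Last usable = broadcast - 1
Range: 53.0.0.1 to 53.255.255.254


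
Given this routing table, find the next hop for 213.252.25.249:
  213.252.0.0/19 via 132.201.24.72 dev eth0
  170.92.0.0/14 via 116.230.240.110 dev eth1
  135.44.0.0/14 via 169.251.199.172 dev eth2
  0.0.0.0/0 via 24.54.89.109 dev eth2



Longest prefix match for 213.252.25.249:
  /19 213.252.0.0: MATCH
  /14 170.92.0.0: no
  /14 135.44.0.0: no
  /0 0.0.0.0: MATCH
Selected: next-hop 132.201.24.72 via eth0 (matched /19)


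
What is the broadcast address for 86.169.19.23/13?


Network: 86.168.0.0/13
Host bits = 19
Set all host bits to 1:
Broadcast: 86.175.255.255


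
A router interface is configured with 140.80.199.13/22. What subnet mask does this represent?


/22 means 22 network bits, 10 host bits
Binary: 11111111111111111111110000000000
Mask: 255.255.252.0


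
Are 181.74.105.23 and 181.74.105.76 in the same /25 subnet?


Mask: 255.255.255.128
181.74.105.23 AND mask = 181.74.105.0
181.74.105.76 AND mask = 181.74.105.0
Yes, same subnet (181.74.105.0)


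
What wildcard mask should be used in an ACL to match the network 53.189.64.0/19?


Subnet mask: 255.255.224.0
Wildcard = 255.255.255.255 - subnet mask
255 - 255 = 0
255 - 255 = 0
255 - 224 = 31
255 - 0 = 255
Wildcard: 0.0.31.255


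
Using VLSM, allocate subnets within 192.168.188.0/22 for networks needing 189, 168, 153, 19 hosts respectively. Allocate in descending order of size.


189 hosts -> /24 (254 usable): 192.168.188.0/24
168 hosts -> /24 (254 usable): 192.168.189.0/24
153 hosts -> /24 (254 usable): 192.168.190.0/24
19 hosts -> /27 (30 usable): 192.168.191.0/27
Allocation: 192.168.188.0/24 (189 hosts, 254 usable); 192.168.189.0/24 (168 hosts, 254 usable); 192.168.190.0/24 (153 hosts, 254 usable); 192.168.191.0/27 (19 hosts, 30 usable)


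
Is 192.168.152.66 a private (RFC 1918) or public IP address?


RFC 1918 private ranges:
  10.0.0.0/8 (10.0.0.0 - 10.255.255.255)
  172.16.0.0/12 (172.16.0.0 - 172.31.255.255)
  192.168.0.0/16 (192.168.0.0 - 192.168.255.255)
Private (in 192.168.0.0/16)


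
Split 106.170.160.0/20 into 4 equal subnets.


New prefix = 20 + 2 = 22
Each subnet has 1024 addresses
  106.170.160.0/22
  106.170.164.0/22
  106.170.168.0/22
  106.170.172.0/22
Subnets: 106.170.160.0/22, 106.170.164.0/22, 106.170.168.0/22, 106.170.172.0/22


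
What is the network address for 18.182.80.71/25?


IP:   00010010.10110110.01010000.01000111
Mask: 11111111.11111111.11111111.10000000
AND operation:
Net:  00010010.10110110.01010000.00000000
Network: 18.182.80.0/25


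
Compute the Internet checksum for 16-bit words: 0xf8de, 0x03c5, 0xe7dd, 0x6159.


Sum all words (with carry folding):
+ 0xf8de = 0xf8de
+ 0x03c5 = 0xfca3
+ 0xe7dd = 0xe481
+ 0x6159 = 0x45db
One's complement: ~0x45db
Checksum = 0xba24


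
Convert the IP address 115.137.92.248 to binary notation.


115 = 01110011
137 = 10001001
92 = 01011100
248 = 11111000
Binary: 01110011.10001001.01011100.11111000


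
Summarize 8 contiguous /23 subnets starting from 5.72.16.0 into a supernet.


Original prefix: /23
Number of subnets: 8 = 2^3
New prefix = 23 - 3 = 20
Supernet: 5.72.16.0/20


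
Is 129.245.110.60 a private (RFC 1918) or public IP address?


RFC 1918 private ranges:
  10.0.0.0/8 (10.0.0.0 - 10.255.255.255)
  172.16.0.0/12 (172.16.0.0 - 172.31.255.255)
  192.168.0.0/16 (192.168.0.0 - 192.168.255.255)
Public (not in any RFC 1918 range)


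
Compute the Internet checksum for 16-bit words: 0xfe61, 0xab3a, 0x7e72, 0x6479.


Sum all words (with carry folding):
+ 0xfe61 = 0xfe61
+ 0xab3a = 0xa99c
+ 0x7e72 = 0x280f
+ 0x6479 = 0x8c88
One's complement: ~0x8c88
Checksum = 0x7377


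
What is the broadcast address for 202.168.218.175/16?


Network: 202.168.0.0/16
Host bits = 16
Set all host bits to 1:
Broadcast: 202.168.255.255


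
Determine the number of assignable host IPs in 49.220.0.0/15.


Host bits = 32 - 15 = 17
Total addresses = 2^17 = 131072
Usable = total - 2 (network and broadcast)
Usable hosts: 131070


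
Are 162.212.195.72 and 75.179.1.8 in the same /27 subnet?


Mask: 255.255.255.224
162.212.195.72 AND mask = 162.212.195.64
75.179.1.8 AND mask = 75.179.1.0
No, different subnets (162.212.195.64 vs 75.179.1.0)


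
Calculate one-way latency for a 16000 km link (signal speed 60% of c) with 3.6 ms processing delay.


Speed = 0.6 * 3e5 km/s = 180000 km/s
Propagation delay = 16000 / 180000 = 0.0889 s = 88.8889 ms
Processing delay = 3.6 ms
Total one-way latency = 92.4889 ms


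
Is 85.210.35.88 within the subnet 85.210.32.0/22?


Subnet network: 85.210.32.0
Test IP AND mask: 85.210.32.0
Yes, 85.210.35.88 is in 85.210.32.0/22


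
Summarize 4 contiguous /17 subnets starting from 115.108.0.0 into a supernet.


Original prefix: /17
Number of subnets: 4 = 2^2
New prefix = 17 - 2 = 15
Supernet: 115.108.0.0/15


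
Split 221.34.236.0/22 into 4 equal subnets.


New prefix = 22 + 2 = 24
Each subnet has 256 addresses
  221.34.236.0/24
  221.34.237.0/24
  221.34.238.0/24
  221.34.239.0/24
Subnets: 221.34.236.0/24, 221.34.237.0/24, 221.34.238.0/24, 221.34.239.0/24


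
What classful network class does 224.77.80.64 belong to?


First octet: 224
Binary: 11100000
1110xxxx -> Class D (224-239)
Class D (multicast), default mask N/A


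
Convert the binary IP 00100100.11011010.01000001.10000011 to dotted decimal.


00100100 = 36
11011010 = 218
01000001 = 65
10000011 = 131
IP: 36.218.65.131


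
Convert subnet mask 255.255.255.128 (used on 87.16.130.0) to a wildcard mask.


Subnet mask: 255.255.255.128
Wildcard = 255.255.255.255 - subnet mask
255 - 255 = 0
255 - 255 = 0
255 - 255 = 0
255 - 128 = 127
Wildcard: 0.0.0.127


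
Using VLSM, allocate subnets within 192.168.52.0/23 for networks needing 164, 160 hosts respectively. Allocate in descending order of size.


164 hosts -> /24 (254 usable): 192.168.52.0/24
160 hosts -> /24 (254 usable): 192.168.53.0/24
Allocation: 192.168.52.0/24 (164 hosts, 254 usable); 192.168.53.0/24 (160 hosts, 254 usable)


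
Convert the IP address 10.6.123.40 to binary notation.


10 = 00001010
6 = 00000110
123 = 01111011
40 = 00101000
Binary: 00001010.00000110.01111011.00101000


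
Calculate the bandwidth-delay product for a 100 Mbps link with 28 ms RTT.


BDP = bandwidth * RTT
= 100 Mbps * 28 ms
= 100 * 1e6 * 28 / 1000 bits
= 2800000 bits
= 350000 bytes
= 341.7969 KB
BDP = 2800000 bits (350000 bytes)


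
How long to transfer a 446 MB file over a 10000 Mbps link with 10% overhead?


Effective throughput = 10000 * (1 - 10/100) = 9000 Mbps
File size in Mb = 446 * 8 = 3568 Mb
Time = 3568 / 9000
Time = 0.3964 seconds


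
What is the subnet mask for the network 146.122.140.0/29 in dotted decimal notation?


/29 means 29 network bits, 3 host bits
Binary: 11111111111111111111111111111000
Mask: 255.255.255.248


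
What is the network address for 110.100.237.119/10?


IP:   01101110.01100100.11101101.01110111
Mask: 11111111.11000000.00000000.00000000
AND operation:
Net:  01101110.01000000.00000000.00000000
Network: 110.64.0.0/10


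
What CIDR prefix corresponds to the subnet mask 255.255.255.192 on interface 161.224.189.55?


Binary: 11111111.11111111.11111111.11000000
Count leading 1s
Prefix: /26


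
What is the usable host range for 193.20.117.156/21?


Network: 193.20.112.0
Broadcast: 193.20.119.255
First usable = network + 1
Last usable = broadcast - 1
Range: 193.20.112.1 to 193.20.119.254


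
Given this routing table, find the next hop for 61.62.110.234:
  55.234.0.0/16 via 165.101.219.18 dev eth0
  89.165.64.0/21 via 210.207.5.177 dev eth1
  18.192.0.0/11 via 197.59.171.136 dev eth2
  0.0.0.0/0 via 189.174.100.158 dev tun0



Longest prefix match for 61.62.110.234:
  /16 55.234.0.0: no
  /21 89.165.64.0: no
  /11 18.192.0.0: no
  /0 0.0.0.0: MATCH
Selected: next-hop 189.174.100.158 via tun0 (matched /0)
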